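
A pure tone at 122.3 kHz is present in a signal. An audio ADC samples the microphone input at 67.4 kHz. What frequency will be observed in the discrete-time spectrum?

12.5 kHz

122.3 kHz mod fs = 54.9 kHz.
54.9 kHz > fs/2 = 33.7 kHz, folds to fs − 54.9 kHz = 12.5 kHz.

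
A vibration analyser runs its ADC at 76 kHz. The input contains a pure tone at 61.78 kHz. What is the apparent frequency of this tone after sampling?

61.78 kHz > fs/2 = 38 kHz, folds to fs − 61.78 kHz = 14.22 kHz.

14.22 kHz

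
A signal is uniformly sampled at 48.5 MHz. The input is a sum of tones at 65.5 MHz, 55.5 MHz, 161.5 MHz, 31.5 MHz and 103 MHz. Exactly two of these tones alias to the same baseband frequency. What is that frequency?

fs/2 = 24.25 MHz.
65.5 MHz mod fs = 17 MHz.
17 MHz ≤ fs/2 = 24.25 MHz, appears at 17 MHz.
55.5 MHz mod fs = 7 MHz.
7 MHz ≤ fs/2 = 24.25 MHz, appears at 7 MHz.
161.5 MHz mod fs = 16 MHz.
16 MHz ≤ fs/2 = 24.25 MHz, appears at 16 MHz.
31.5 MHz > fs/2 = 24.25 MHz, folds to fs − 31.5 MHz = 17 MHz.
103 MHz mod fs = 6 MHz.
6 MHz ≤ fs/2 = 24.25 MHz, appears at 6 MHz.
31.5 MHz and 65.5 MHz both map to 17 MHz.

17 MHz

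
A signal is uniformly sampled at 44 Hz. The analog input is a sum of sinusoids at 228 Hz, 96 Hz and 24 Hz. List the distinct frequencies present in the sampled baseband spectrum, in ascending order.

fs/2 = 22 Hz.
228 Hz mod fs = 8 Hz.
8 Hz ≤ fs/2 = 22 Hz, appears at 8 Hz.
96 Hz mod fs = 8 Hz.
8 Hz ≤ fs/2 = 22 Hz, appears at 8 Hz.
24 Hz > fs/2 = 22 Hz, folds to fs − 24 Hz = 20 Hz.
Distinct values: {8 Hz, 20 Hz}.

8 Hz, 20 Hz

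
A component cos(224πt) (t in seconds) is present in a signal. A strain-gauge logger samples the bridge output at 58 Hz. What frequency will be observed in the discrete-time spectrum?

ω = 224π rad/s → f = ω/(2π) = 112 Hz.
112 Hz mod fs = 54 Hz.
54 Hz > fs/2 = 29 Hz, folds to fs − 54 Hz = 4 Hz.

4 Hz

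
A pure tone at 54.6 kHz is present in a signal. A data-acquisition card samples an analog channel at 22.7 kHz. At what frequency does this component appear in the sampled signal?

54.6 kHz mod fs = 9.2 kHz.
9.2 kHz ≤ fs/2 = 11.35 kHz, appears at 9.2 kHz.

9.2 kHz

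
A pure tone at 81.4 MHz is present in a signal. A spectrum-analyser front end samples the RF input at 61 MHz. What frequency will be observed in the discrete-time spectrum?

20.4 MHz

81.4 MHz mod fs = 20.4 MHz.
20.4 MHz ≤ fs/2 = 30.5 MHz, appears at 20.4 MHz.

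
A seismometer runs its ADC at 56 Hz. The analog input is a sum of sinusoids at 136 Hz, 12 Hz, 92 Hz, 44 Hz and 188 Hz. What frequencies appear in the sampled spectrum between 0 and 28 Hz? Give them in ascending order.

12 Hz, 20 Hz, 24 Hz

fs/2 = 28 Hz.
136 Hz mod fs = 24 Hz.
24 Hz ≤ fs/2 = 28 Hz, appears at 24 Hz.
12 Hz ≤ fs/2 = 28 Hz, passes unchanged.
92 Hz mod fs = 36 Hz.
36 Hz > fs/2 = 28 Hz, folds to fs − 36 Hz = 20 Hz.
44 Hz > fs/2 = 28 Hz, folds to fs − 44 Hz = 12 Hz.
188 Hz mod fs = 20 Hz.
20 Hz ≤ fs/2 = 28 Hz, appears at 20 Hz.
Distinct values: {12 Hz, 20 Hz, 24 Hz}.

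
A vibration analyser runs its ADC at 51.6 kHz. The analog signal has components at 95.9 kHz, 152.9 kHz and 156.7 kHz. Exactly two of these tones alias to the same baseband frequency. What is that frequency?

fs/2 = 25.8 kHz.
95.9 kHz mod fs = 44.3 kHz.
44.3 kHz > fs/2 = 25.8 kHz, folds to fs − 44.3 kHz = 7.3 kHz.
152.9 kHz mod fs = 49.7 kHz.
49.7 kHz > fs/2 = 25.8 kHz, folds to fs − 49.7 kHz = 1.9 kHz.
156.7 kHz mod fs = 1.9 kHz.
1.9 kHz ≤ fs/2 = 25.8 kHz, appears at 1.9 kHz.
152.9 kHz and 156.7 kHz both map to 1.9 kHz.

1.9 kHz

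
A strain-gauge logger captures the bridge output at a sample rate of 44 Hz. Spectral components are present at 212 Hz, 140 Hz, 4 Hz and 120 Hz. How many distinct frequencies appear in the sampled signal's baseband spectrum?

fs/2 = 22 Hz.
212 Hz mod fs = 36 Hz.
36 Hz > fs/2 = 22 Hz, folds to fs − 36 Hz = 8 Hz.
140 Hz mod fs = 8 Hz.
8 Hz ≤ fs/2 = 22 Hz, appears at 8 Hz.
4 Hz ≤ fs/2 = 22 Hz, passes unchanged.
120 Hz mod fs = 32 Hz.
32 Hz > fs/2 = 22 Hz, folds to fs − 32 Hz = 12 Hz.
Distinct values: {4 Hz, 8 Hz, 12 Hz} → 3.

3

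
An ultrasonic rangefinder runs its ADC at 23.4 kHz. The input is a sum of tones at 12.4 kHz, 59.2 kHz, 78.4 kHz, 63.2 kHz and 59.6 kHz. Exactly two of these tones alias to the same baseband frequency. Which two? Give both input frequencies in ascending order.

fs/2 = 11.7 kHz.
12.4 kHz > fs/2 = 11.7 kHz, folds to fs − 12.4 kHz = 11 kHz.
59.2 kHz mod fs = 12.4 kHz.
12.4 kHz > fs/2 = 11.7 kHz, folds to fs − 12.4 kHz = 11 kHz.
78.4 kHz mod fs = 8.2 kHz.
8.2 kHz ≤ fs/2 = 11.7 kHz, appears at 8.2 kHz.
63.2 kHz mod fs = 16.4 kHz.
16.4 kHz > fs/2 = 11.7 kHz, folds to fs − 16.4 kHz = 7 kHz.
59.6 kHz mod fs = 12.8 kHz.
12.8 kHz > fs/2 = 11.7 kHz, folds to fs − 12.8 kHz = 10.6 kHz.
12.4 kHz and 59.2 kHz both map to 11 kHz.

12.4 kHz, 59.2 kHz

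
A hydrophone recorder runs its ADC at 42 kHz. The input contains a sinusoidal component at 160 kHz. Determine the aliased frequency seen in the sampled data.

160 kHz mod fs = 34 kHz.
34 kHz > fs/2 = 21 kHz, folds to fs − 34 kHz = 8 kHz.

8 kHz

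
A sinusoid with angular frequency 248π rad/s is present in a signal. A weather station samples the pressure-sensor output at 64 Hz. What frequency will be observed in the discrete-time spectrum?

ω = 248π rad/s → f = ω/(2π) = 124 Hz.
124 Hz mod fs = 60 Hz.
60 Hz > fs/2 = 32 Hz, folds to fs − 60 Hz = 4 Hz.

4 Hz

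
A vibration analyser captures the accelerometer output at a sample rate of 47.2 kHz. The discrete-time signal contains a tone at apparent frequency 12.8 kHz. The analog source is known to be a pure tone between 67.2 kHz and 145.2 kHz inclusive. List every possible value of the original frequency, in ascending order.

81.6 kHz, 107.2 kHz, 128.8 kHz

Frequencies that alias to 12.8 kHz are k·fs ± 12.8 kHz for integer k ≥ 0.
k=0: 12.8 kHz.
k=1: 34.4 kHz, 60 kHz.
k=2: 81.6 kHz, 107.2 kHz.
k=3: 128.8 kHz, 154.4 kHz.
k=4: 176 kHz, 201.6 kHz.
Within [67.2 kHz, 145.2 kHz]: 81.6 kHz, 107.2 kHz, 128.8 kHz.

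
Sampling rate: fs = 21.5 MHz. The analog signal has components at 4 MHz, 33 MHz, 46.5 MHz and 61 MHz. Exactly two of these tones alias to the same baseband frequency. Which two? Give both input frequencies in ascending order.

fs/2 = 10.75 MHz.
4 MHz ≤ fs/2 = 10.75 MHz, passes unchanged.
33 MHz mod fs = 11.5 MHz.
11.5 MHz > fs/2 = 10.75 MHz, folds to fs − 11.5 MHz = 10 MHz.
46.5 MHz mod fs = 3.5 MHz.
3.5 MHz ≤ fs/2 = 10.75 MHz, appears at 3.5 MHz.
61 MHz mod fs = 18 MHz.
18 MHz > fs/2 = 10.75 MHz, folds to fs − 18 MHz = 3.5 MHz.
46.5 MHz and 61 MHz both map to 3.5 MHz.

46.5 MHz, 61 MHz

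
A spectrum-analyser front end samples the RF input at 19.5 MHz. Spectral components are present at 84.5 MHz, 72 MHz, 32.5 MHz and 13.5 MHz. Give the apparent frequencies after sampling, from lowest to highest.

fs/2 = 9.75 MHz.
84.5 MHz mod fs = 6.5 MHz.
6.5 MHz ≤ fs/2 = 9.75 MHz, appears at 6.5 MHz.
72 MHz mod fs = 13.5 MHz.
13.5 MHz > fs/2 = 9.75 MHz, folds to fs − 13.5 MHz = 6 MHz.
32.5 MHz mod fs = 13 MHz.
13 MHz > fs/2 = 9.75 MHz, folds to fs − 13 MHz = 6.5 MHz.
13.5 MHz > fs/2 = 9.75 MHz, folds to fs − 13.5 MHz = 6 MHz.
Distinct values: {6 MHz, 6.5 MHz}.

6 MHz, 6.5 MHz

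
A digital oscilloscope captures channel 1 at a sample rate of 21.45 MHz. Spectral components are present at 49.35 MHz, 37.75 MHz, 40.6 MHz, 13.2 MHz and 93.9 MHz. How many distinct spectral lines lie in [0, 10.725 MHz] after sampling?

5

fs/2 = 10.725 MHz.
49.35 MHz mod fs = 6.45 MHz.
6.45 MHz ≤ fs/2 = 10.725 MHz, appears at 6.45 MHz.
37.75 MHz mod fs = 16.3 MHz.
16.3 MHz > fs/2 = 10.725 MHz, folds to fs − 16.3 MHz = 5.15 MHz.
40.6 MHz mod fs = 19.15 MHz.
19.15 MHz > fs/2 = 10.725 MHz, folds to fs − 19.15 MHz = 2.3 MHz.
13.2 MHz > fs/2 = 10.725 MHz, folds to fs − 13.2 MHz = 8.25 MHz.
93.9 MHz mod fs = 8.1 MHz.
8.1 MHz ≤ fs/2 = 10.725 MHz, appears at 8.1 MHz.
Distinct values: {2.3 MHz, 5.15 MHz, 6.45 MHz, 8.1 MHz, 8.25 MHz} → 5.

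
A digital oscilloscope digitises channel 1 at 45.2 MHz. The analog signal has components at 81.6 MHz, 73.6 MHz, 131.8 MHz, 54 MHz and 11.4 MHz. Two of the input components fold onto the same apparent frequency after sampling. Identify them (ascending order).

54 MHz, 81.6 MHz

fs/2 = 22.6 MHz.
81.6 MHz mod fs = 36.4 MHz.
36.4 MHz > fs/2 = 22.6 MHz, folds to fs − 36.4 MHz = 8.8 MHz.
73.6 MHz mod fs = 28.4 MHz.
28.4 MHz > fs/2 = 22.6 MHz, folds to fs − 28.4 MHz = 16.8 MHz.
131.8 MHz mod fs = 41.4 MHz.
41.4 MHz > fs/2 = 22.6 MHz, folds to fs − 41.4 MHz = 3.8 MHz.
54 MHz mod fs = 8.8 MHz.
8.8 MHz ≤ fs/2 = 22.6 MHz, appears at 8.8 MHz.
11.4 MHz ≤ fs/2 = 22.6 MHz, passes unchanged.
54 MHz and 81.6 MHz both map to 8.8 MHz.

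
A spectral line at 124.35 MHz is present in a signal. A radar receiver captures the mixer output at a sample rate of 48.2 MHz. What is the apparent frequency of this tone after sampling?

124.35 MHz mod fs = 27.95 MHz.
27.95 MHz > fs/2 = 24.1 MHz, folds to fs − 27.95 MHz = 20.25 MHz.

20.25 MHz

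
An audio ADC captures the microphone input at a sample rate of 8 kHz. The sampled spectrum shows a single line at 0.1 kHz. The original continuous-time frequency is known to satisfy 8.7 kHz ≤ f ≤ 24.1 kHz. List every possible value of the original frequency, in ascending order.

Frequencies that alias to 0.1 kHz are k·fs ± 0.1 kHz for integer k ≥ 0.
k=0: 0.1 kHz.
k=1: 7.9 kHz, 8.1 kHz.
k=2: 15.9 kHz, 16.1 kHz.
k=3: 23.9 kHz, 24.1 kHz.
k=4: 31.9 kHz, 32.1 kHz.
Within [8.7 kHz, 24.1 kHz]: 15.9 kHz, 16.1 kHz, 23.9 kHz, 24.1 kHz.

15.9 kHz, 16.1 kHz, 23.9 kHz, 24.1 kHz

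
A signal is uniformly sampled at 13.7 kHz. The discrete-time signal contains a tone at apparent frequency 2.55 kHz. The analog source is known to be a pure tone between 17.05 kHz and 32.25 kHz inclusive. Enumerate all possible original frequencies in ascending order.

Frequencies that alias to 2.55 kHz are k·fs ± 2.55 kHz for integer k ≥ 0.
k=0: 2.55 kHz.
k=1: 11.15 kHz, 16.25 kHz.
k=2: 24.85 kHz, 29.95 kHz.
k=3: 38.55 kHz, 43.65 kHz.
Within [17.05 kHz, 32.25 kHz]: 24.85 kHz, 29.95 kHz.

24.85 kHz, 29.95 kHz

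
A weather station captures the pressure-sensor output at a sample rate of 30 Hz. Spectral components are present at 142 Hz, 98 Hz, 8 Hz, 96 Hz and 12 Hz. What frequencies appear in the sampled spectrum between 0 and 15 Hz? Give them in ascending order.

fs/2 = 15 Hz.
142 Hz mod fs = 22 Hz.
22 Hz > fs/2 = 15 Hz, folds to fs − 22 Hz = 8 Hz.
98 Hz mod fs = 8 Hz.
8 Hz ≤ fs/2 = 15 Hz, appears at 8 Hz.
8 Hz ≤ fs/2 = 15 Hz, passes unchanged.
96 Hz mod fs = 6 Hz.
6 Hz ≤ fs/2 = 15 Hz, appears at 6 Hz.
12 Hz ≤ fs/2 = 15 Hz, passes unchanged.
Distinct values: {6 Hz, 8 Hz, 12 Hz}.

6 Hz, 8 Hz, 12 Hz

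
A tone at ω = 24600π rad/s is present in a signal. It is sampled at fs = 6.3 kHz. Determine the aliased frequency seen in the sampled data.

ω = 24600π rad/s → f = ω/(2π) = 12300 Hz = 12.3 kHz.
12.3 kHz mod fs = 6 kHz.
6 kHz > fs/2 = 3.15 kHz, folds to fs − 6 kHz = 0.3 kHz.

0.3 kHz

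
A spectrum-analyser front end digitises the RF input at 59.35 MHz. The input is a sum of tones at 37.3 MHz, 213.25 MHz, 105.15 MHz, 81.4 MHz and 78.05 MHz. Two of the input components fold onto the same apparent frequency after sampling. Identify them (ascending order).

37.3 MHz, 81.4 MHz

fs/2 = 29.675 MHz.
37.3 MHz > fs/2 = 29.675 MHz, folds to fs − 37.3 MHz = 22.05 MHz.
213.25 MHz mod fs = 35.2 MHz.
35.2 MHz > fs/2 = 29.675 MHz, folds to fs − 35.2 MHz = 24.15 MHz.
105.15 MHz mod fs = 45.8 MHz.
45.8 MHz > fs/2 = 29.675 MHz, folds to fs − 45.8 MHz = 13.55 MHz.
81.4 MHz mod fs = 22.05 MHz.
22.05 MHz ≤ fs/2 = 29.675 MHz, appears at 22.05 MHz.
78.05 MHz mod fs = 18.7 MHz.
18.7 MHz ≤ fs/2 = 29.675 MHz, appears at 18.7 MHz.
37.3 MHz and 81.4 MHz both map to 22.05 MHz.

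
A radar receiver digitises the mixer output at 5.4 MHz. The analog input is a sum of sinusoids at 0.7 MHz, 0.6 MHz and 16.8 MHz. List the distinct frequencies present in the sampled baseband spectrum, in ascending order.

fs/2 = 2.7 MHz.
0.7 MHz ≤ fs/2 = 2.7 MHz, passes unchanged.
0.6 MHz ≤ fs/2 = 2.7 MHz, passes unchanged.
16.8 MHz mod fs = 0.6 MHz.
0.6 MHz ≤ fs/2 = 2.7 MHz, appears at 0.6 MHz.
Distinct values: {0.6 MHz, 0.7 MHz}.

0.6 MHz, 0.7 MHz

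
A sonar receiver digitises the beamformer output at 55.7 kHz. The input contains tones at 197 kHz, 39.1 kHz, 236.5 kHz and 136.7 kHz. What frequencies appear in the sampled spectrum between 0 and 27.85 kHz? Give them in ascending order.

13.7 kHz, 16.6 kHz, 25.3 kHz, 25.8 kHz

fs/2 = 27.85 kHz.
197 kHz mod fs = 29.9 kHz.
29.9 kHz > fs/2 = 27.85 kHz, folds to fs − 29.9 kHz = 25.8 kHz.
39.1 kHz > fs/2 = 27.85 kHz, folds to fs − 39.1 kHz = 16.6 kHz.
236.5 kHz mod fs = 13.7 kHz.
13.7 kHz ≤ fs/2 = 27.85 kHz, appears at 13.7 kHz.
136.7 kHz mod fs = 25.3 kHz.
25.3 kHz ≤ fs/2 = 27.85 kHz, appears at 25.3 kHz.
Distinct values: {13.7 kHz, 16.6 kHz, 25.3 kHz, 25.8 kHz}.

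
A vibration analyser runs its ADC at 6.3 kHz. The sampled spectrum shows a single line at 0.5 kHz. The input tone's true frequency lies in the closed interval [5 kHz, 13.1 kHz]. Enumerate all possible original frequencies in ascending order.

5.8 kHz, 6.8 kHz, 12.1 kHz, 13.1 kHz

Frequencies that alias to 0.5 kHz are k·fs ± 0.5 kHz for integer k ≥ 0.
k=0: 0.5 kHz.
k=1: 5.8 kHz, 6.8 kHz.
k=2: 12.1 kHz, 13.1 kHz.
k=3: 18.4 kHz, 19.4 kHz.
Within [5 kHz, 13.1 kHz]: 5.8 kHz, 6.8 kHz, 12.1 kHz, 13.1 kHz.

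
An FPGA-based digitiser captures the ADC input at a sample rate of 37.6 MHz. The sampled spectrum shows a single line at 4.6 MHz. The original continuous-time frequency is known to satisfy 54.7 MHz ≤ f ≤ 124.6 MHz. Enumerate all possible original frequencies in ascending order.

Frequencies that alias to 4.6 MHz are k·fs ± 4.6 MHz for integer k ≥ 0.
k=0: 4.6 MHz.
k=1: 33 MHz, 42.2 MHz.
k=2: 70.6 MHz, 79.8 MHz.
k=3: 108.2 MHz, 117.4 MHz.
k=4: 145.8 MHz, 155 MHz.
Within [54.7 MHz, 124.6 MHz]: 70.6 MHz, 79.8 MHz, 108.2 MHz, 117.4 MHz.

70.6 MHz, 79.8 MHz, 108.2 MHz, 117.4 MHz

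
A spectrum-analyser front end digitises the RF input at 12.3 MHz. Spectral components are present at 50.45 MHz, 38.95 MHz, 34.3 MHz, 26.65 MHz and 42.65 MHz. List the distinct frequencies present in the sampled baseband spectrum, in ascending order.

fs/2 = 6.15 MHz.
50.45 MHz mod fs = 1.25 MHz.
1.25 MHz ≤ fs/2 = 6.15 MHz, appears at 1.25 MHz.
38.95 MHz mod fs = 2.05 MHz.
2.05 MHz ≤ fs/2 = 6.15 MHz, appears at 2.05 MHz.
34.3 MHz mod fs = 9.7 MHz.
9.7 MHz > fs/2 = 6.15 MHz, folds to fs − 9.7 MHz = 2.6 MHz.
26.65 MHz mod fs = 2.05 MHz.
2.05 MHz ≤ fs/2 = 6.15 MHz, appears at 2.05 MHz.
42.65 MHz mod fs = 5.75 MHz.
5.75 MHz ≤ fs/2 = 6.15 MHz, appears at 5.75 MHz.
Distinct values: {1.25 MHz, 2.05 MHz, 2.6 MHz, 5.75 MHz}.

1.25 MHz, 2.05 MHz, 2.6 MHz, 5.75 MHz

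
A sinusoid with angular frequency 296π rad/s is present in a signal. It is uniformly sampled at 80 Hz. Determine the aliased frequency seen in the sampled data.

ω = 296π rad/s → f = ω/(2π) = 148 Hz.
148 Hz mod fs = 68 Hz.
68 Hz > fs/2 = 40 Hz, folds to fs − 68 Hz = 12 Hz.

12 Hz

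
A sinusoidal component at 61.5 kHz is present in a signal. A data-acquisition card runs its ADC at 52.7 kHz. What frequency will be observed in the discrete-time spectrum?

61.5 kHz mod fs = 8.8 kHz.
8.8 kHz ≤ fs/2 = 26.35 kHz, appears at 8.8 kHz.

8.8 kHz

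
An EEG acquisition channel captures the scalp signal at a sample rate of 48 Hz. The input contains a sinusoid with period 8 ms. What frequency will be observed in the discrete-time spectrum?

19 Hz

T = 8 ms → f = 1/T = 125 Hz.
125 Hz mod fs = 29 Hz.
29 Hz > fs/2 = 24 Hz, folds to fs − 29 Hz = 19 Hz.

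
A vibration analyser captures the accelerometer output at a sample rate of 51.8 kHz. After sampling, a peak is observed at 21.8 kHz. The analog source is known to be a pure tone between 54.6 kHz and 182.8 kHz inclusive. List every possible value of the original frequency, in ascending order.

73.6 kHz, 81.8 kHz, 125.4 kHz, 133.6 kHz, 177.2 kHz

Frequencies that alias to 21.8 kHz are k·fs ± 21.8 kHz for integer k ≥ 0.
k=0: 21.8 kHz.
k=1: 30 kHz, 73.6 kHz.
k=2: 81.8 kHz, 125.4 kHz.
k=3: 133.6 kHz, 177.2 kHz.
k=4: 185.4 kHz, 229 kHz.
Within [54.6 kHz, 182.8 kHz]: 73.6 kHz, 81.8 kHz, 125.4 kHz, 133.6 kHz, 177.2 kHz.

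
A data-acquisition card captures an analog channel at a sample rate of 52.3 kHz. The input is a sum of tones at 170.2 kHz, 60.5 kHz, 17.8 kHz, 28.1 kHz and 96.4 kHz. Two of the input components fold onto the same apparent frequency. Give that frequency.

fs/2 = 26.15 kHz.
170.2 kHz mod fs = 13.3 kHz.
13.3 kHz ≤ fs/2 = 26.15 kHz, appears at 13.3 kHz.
60.5 kHz mod fs = 8.2 kHz.
8.2 kHz ≤ fs/2 = 26.15 kHz, appears at 8.2 kHz.
17.8 kHz ≤ fs/2 = 26.15 kHz, passes unchanged.
28.1 kHz > fs/2 = 26.15 kHz, folds to fs − 28.1 kHz = 24.2 kHz.
96.4 kHz mod fs = 44.1 kHz.
44.1 kHz > fs/2 = 26.15 kHz, folds to fs − 44.1 kHz = 8.2 kHz.
60.5 kHz and 96.4 kHz both map to 8.2 kHz.

8.2 kHz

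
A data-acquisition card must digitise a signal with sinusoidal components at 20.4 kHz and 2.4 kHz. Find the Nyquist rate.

Highest-frequency component: 20.4 kHz.
Nyquist rate = 2 × 20.4 kHz = 40.8 kHz.

40.8 kHz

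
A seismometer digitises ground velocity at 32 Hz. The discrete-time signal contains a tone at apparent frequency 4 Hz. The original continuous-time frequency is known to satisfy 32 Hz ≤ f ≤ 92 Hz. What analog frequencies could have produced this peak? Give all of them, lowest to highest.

Frequencies that alias to 4 Hz are k·fs ± 4 Hz for integer k ≥ 0.
k=0: 4 Hz.
k=1: 28 Hz, 36 Hz.
k=2: 60 Hz, 68 Hz.
k=3: 92 Hz, 100 Hz.
k=4: 124 Hz, 132 Hz.
Within [32 Hz, 92 Hz]: 36 Hz, 60 Hz, 68 Hz, 92 Hz.

36 Hz, 60 Hz, 68 Hz, 92 Hz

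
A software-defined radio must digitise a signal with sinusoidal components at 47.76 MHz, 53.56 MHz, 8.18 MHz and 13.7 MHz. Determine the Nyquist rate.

Highest-frequency component: 53.56 MHz.
Nyquist rate = 2 × 53.56 MHz = 107.12 MHz.

107.12 MHz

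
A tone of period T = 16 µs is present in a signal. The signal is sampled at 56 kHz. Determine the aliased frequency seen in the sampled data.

T = 16 µs → f = 1/T = 62.5 kHz.
62.5 kHz mod fs = 6.5 kHz.
6.5 kHz ≤ fs/2 = 28 kHz, appears at 6.5 kHz.

6.5 kHz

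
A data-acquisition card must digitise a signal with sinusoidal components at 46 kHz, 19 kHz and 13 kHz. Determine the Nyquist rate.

92 kHz

Highest-frequency component: 46 kHz.
Nyquist rate = 2 × 46 kHz = 92 kHz.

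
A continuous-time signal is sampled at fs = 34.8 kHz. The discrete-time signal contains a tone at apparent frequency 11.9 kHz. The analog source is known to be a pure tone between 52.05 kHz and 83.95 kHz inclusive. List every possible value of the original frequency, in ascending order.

57.7 kHz, 81.5 kHz

Frequencies that alias to 11.9 kHz are k·fs ± 11.9 kHz for integer k ≥ 0.
k=0: 11.9 kHz.
k=1: 22.9 kHz, 46.7 kHz.
k=2: 57.7 kHz, 81.5 kHz.
k=3: 92.5 kHz, 116.3 kHz.
Within [52.05 kHz, 83.95 kHz]: 57.7 kHz, 81.5 kHz.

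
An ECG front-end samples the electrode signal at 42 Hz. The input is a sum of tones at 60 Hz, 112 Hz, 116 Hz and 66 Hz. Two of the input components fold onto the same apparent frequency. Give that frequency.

18 Hz

fs/2 = 21 Hz.
60 Hz mod fs = 18 Hz.
18 Hz ≤ fs/2 = 21 Hz, appears at 18 Hz.
112 Hz mod fs = 28 Hz.
28 Hz > fs/2 = 21 Hz, folds to fs − 28 Hz = 14 Hz.
116 Hz mod fs = 32 Hz.
32 Hz > fs/2 = 21 Hz, folds to fs − 32 Hz = 10 Hz.
66 Hz mod fs = 24 Hz.
24 Hz > fs/2 = 21 Hz, folds to fs − 24 Hz = 18 Hz.
60 Hz and 66 Hz both map to 18 Hz.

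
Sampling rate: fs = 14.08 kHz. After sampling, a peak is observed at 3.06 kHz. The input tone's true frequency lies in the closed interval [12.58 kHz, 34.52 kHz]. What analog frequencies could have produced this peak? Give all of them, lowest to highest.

Frequencies that alias to 3.06 kHz are k·fs ± 3.06 kHz for integer k ≥ 0.
k=0: 3.06 kHz.
k=1: 11.02 kHz, 17.14 kHz.
k=2: 25.1 kHz, 31.22 kHz.
k=3: 39.18 kHz, 45.3 kHz.
Within [12.58 kHz, 34.52 kHz]: 17.14 kHz, 25.1 kHz, 31.22 kHz.

17.14 kHz, 25.1 kHz, 31.22 kHz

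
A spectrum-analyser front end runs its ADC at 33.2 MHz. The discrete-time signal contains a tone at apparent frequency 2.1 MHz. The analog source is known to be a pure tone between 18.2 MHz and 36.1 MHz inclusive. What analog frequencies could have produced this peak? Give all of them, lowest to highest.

31.1 MHz, 35.3 MHz

Frequencies that alias to 2.1 MHz are k·fs ± 2.1 MHz for integer k ≥ 0.
k=0: 2.1 MHz.
k=1: 31.1 MHz, 35.3 MHz.
k=2: 64.3 MHz, 68.5 MHz.
Within [18.2 MHz, 36.1 MHz]: 31.1 MHz, 35.3 MHz.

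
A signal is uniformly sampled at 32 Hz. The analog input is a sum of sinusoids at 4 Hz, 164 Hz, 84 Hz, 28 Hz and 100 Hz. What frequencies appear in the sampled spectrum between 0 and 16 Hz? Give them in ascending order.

4 Hz, 12 Hz

fs/2 = 16 Hz.
4 Hz ≤ fs/2 = 16 Hz, passes unchanged.
164 Hz mod fs = 4 Hz.
4 Hz ≤ fs/2 = 16 Hz, appears at 4 Hz.
84 Hz mod fs = 20 Hz.
20 Hz > fs/2 = 16 Hz, folds to fs − 20 Hz = 12 Hz.
28 Hz > fs/2 = 16 Hz, folds to fs − 28 Hz = 4 Hz.
100 Hz mod fs = 4 Hz.
4 Hz ≤ fs/2 = 16 Hz, appears at 4 Hz.
Distinct values: {4 Hz, 12 Hz}.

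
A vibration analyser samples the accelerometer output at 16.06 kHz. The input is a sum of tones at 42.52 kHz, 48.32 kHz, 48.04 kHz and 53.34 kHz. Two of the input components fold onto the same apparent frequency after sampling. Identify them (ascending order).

fs/2 = 8.03 kHz.
42.52 kHz mod fs = 10.4 kHz.
10.4 kHz > fs/2 = 8.03 kHz, folds to fs − 10.4 kHz = 5.66 kHz.
48.32 kHz mod fs = 0.14 kHz.
0.14 kHz ≤ fs/2 = 8.03 kHz, appears at 0.14 kHz.
48.04 kHz mod fs = 15.92 kHz.
15.92 kHz > fs/2 = 8.03 kHz, folds to fs − 15.92 kHz = 0.14 kHz.
53.34 kHz mod fs = 5.16 kHz.
5.16 kHz ≤ fs/2 = 8.03 kHz, appears at 5.16 kHz.
48.04 kHz and 48.32 kHz both map to 0.14 kHz.

48.04 kHz, 48.32 kHz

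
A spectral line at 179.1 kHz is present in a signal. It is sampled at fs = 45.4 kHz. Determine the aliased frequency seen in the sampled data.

179.1 kHz mod fs = 42.9 kHz.
42.9 kHz > fs/2 = 22.7 kHz, folds to fs − 42.9 kHz = 2.5 kHz.

2.5 kHz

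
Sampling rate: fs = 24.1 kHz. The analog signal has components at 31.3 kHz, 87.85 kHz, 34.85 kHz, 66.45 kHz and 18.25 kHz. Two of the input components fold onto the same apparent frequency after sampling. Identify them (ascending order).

18.25 kHz, 66.45 kHz

fs/2 = 12.05 kHz.
31.3 kHz mod fs = 7.2 kHz.
7.2 kHz ≤ fs/2 = 12.05 kHz, appears at 7.2 kHz.
87.85 kHz mod fs = 15.55 kHz.
15.55 kHz > fs/2 = 12.05 kHz, folds to fs − 15.55 kHz = 8.55 kHz.
34.85 kHz mod fs = 10.75 kHz.
10.75 kHz ≤ fs/2 = 12.05 kHz, appears at 10.75 kHz.
66.45 kHz mod fs = 18.25 kHz.
18.25 kHz > fs/2 = 12.05 kHz, folds to fs − 18.25 kHz = 5.85 kHz.
18.25 kHz > fs/2 = 12.05 kHz, folds to fs − 18.25 kHz = 5.85 kHz.
18.25 kHz and 66.45 kHz both map to 5.85 kHz.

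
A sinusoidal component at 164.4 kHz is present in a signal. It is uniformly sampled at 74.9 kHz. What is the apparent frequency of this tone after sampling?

14.6 kHz

164.4 kHz mod fs = 14.6 kHz.
14.6 kHz ≤ fs/2 = 37.45 kHz, appears at 14.6 kHz.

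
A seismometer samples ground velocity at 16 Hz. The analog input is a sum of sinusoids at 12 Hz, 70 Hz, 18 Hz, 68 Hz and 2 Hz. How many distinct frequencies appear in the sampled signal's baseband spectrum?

3

fs/2 = 8 Hz.
12 Hz > fs/2 = 8 Hz, folds to fs − 12 Hz = 4 Hz.
70 Hz mod fs = 6 Hz.
6 Hz ≤ fs/2 = 8 Hz, appears at 6 Hz.
18 Hz mod fs = 2 Hz.
2 Hz ≤ fs/2 = 8 Hz, appears at 2 Hz.
68 Hz mod fs = 4 Hz.
4 Hz ≤ fs/2 = 8 Hz, appears at 4 Hz.
2 Hz ≤ fs/2 = 8 Hz, passes unchanged.
Distinct values: {2 Hz, 4 Hz, 6 Hz} → 3.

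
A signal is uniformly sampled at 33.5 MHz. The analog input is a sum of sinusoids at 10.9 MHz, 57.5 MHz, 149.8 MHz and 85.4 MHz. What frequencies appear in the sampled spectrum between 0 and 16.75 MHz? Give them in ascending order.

fs/2 = 16.75 MHz.
10.9 MHz ≤ fs/2 = 16.75 MHz, passes unchanged.
57.5 MHz mod fs = 24 MHz.
24 MHz > fs/2 = 16.75 MHz, folds to fs − 24 MHz = 9.5 MHz.
149.8 MHz mod fs = 15.8 MHz.
15.8 MHz ≤ fs/2 = 16.75 MHz, appears at 15.8 MHz.
85.4 MHz mod fs = 18.4 MHz.
18.4 MHz > fs/2 = 16.75 MHz, folds to fs − 18.4 MHz = 15.1 MHz.
Distinct values: {9.5 MHz, 10.9 MHz, 15.1 MHz, 15.8 MHz}.

9.5 MHz, 10.9 MHz, 15.1 MHz, 15.8 MHz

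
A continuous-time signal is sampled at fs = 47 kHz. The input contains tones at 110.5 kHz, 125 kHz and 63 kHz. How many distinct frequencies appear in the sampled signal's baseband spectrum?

fs/2 = 23.5 kHz.
110.5 kHz mod fs = 16.5 kHz.
16.5 kHz ≤ fs/2 = 23.5 kHz, appears at 16.5 kHz.
125 kHz mod fs = 31 kHz.
31 kHz > fs/2 = 23.5 kHz, folds to fs − 31 kHz = 16 kHz.
63 kHz mod fs = 16 kHz.
16 kHz ≤ fs/2 = 23.5 kHz, appears at 16 kHz.
Distinct values: {16 kHz, 16.5 kHz} → 2.

2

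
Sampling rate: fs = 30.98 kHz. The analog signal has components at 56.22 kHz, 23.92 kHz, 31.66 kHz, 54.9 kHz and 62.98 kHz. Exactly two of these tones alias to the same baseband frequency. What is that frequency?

7.06 kHz

fs/2 = 15.49 kHz.
56.22 kHz mod fs = 25.24 kHz.
25.24 kHz > fs/2 = 15.49 kHz, folds to fs − 25.24 kHz = 5.74 kHz.
23.92 kHz > fs/2 = 15.49 kHz, folds to fs − 23.92 kHz = 7.06 kHz.
31.66 kHz mod fs = 0.68 kHz.
0.68 kHz ≤ fs/2 = 15.49 kHz, appears at 0.68 kHz.
54.9 kHz mod fs = 23.92 kHz.
23.92 kHz > fs/2 = 15.49 kHz, folds to fs − 23.92 kHz = 7.06 kHz.
62.98 kHz mod fs = 1.02 kHz.
1.02 kHz ≤ fs/2 = 15.49 kHz, appears at 1.02 kHz.
23.92 kHz and 54.9 kHz both map to 7.06 kHz.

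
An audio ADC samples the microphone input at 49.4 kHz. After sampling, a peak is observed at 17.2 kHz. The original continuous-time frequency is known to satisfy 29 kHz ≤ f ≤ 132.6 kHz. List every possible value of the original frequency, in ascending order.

Frequencies that alias to 17.2 kHz are k·fs ± 17.2 kHz for integer k ≥ 0.
k=0: 17.2 kHz.
k=1: 32.2 kHz, 66.6 kHz.
k=2: 81.6 kHz, 116 kHz.
k=3: 131 kHz, 165.4 kHz.
k=4: 180.4 kHz, 214.8 kHz.
Within [29 kHz, 132.6 kHz]: 32.2 kHz, 66.6 kHz, 81.6 kHz, 116 kHz, 131 kHz.

32.2 kHz, 66.6 kHz, 81.6 kHz, 116 kHz, 131 kHz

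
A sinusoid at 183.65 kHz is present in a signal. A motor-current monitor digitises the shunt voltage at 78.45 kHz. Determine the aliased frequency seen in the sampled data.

183.65 kHz mod fs = 26.75 kHz.
26.75 kHz ≤ fs/2 = 39.225 kHz, appears at 26.75 kHz.

26.75 kHz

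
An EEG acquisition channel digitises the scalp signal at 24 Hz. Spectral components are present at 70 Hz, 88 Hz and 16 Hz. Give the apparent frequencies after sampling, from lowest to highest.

fs/2 = 12 Hz.
70 Hz mod fs = 22 Hz.
22 Hz > fs/2 = 12 Hz, folds to fs − 22 Hz = 2 Hz.
88 Hz mod fs = 16 Hz.
16 Hz > fs/2 = 12 Hz, folds to fs − 16 Hz = 8 Hz.
16 Hz > fs/2 = 12 Hz, folds to fs − 16 Hz = 8 Hz.
Distinct values: {2 Hz, 8 Hz}.

2 Hz, 8 Hz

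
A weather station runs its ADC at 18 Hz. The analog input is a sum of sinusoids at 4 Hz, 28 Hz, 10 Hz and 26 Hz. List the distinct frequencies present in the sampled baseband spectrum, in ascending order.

fs/2 = 9 Hz.
4 Hz ≤ fs/2 = 9 Hz, passes unchanged.
28 Hz mod fs = 10 Hz.
10 Hz > fs/2 = 9 Hz, folds to fs − 10 Hz = 8 Hz.
10 Hz > fs/2 = 9 Hz, folds to fs − 10 Hz = 8 Hz.
26 Hz mod fs = 8 Hz.
8 Hz ≤ fs/2 = 9 Hz, appears at 8 Hz.
Distinct values: {4 Hz, 8 Hz}.

4 Hz, 8 Hz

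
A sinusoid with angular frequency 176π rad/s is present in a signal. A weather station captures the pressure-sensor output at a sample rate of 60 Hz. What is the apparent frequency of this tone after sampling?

28 Hz

ω = 176π rad/s → f = ω/(2π) = 88 Hz.
88 Hz mod fs = 28 Hz.
28 Hz ≤ fs/2 = 30 Hz, appears at 28 Hz.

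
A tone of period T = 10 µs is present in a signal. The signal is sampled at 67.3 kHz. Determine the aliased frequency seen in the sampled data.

T = 10 µs → f = 1/T = 100 kHz.
100 kHz mod fs = 32.7 kHz.
32.7 kHz ≤ fs/2 = 33.65 kHz, appears at 32.7 kHz.

32.7 kHz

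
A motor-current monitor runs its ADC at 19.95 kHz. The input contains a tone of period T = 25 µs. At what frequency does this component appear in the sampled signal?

T = 25 µs → f = 1/T = 40 kHz.
40 kHz mod fs = 0.1 kHz.
0.1 kHz ≤ fs/2 = 9.975 kHz, appears at 0.1 kHz.

0.1 kHz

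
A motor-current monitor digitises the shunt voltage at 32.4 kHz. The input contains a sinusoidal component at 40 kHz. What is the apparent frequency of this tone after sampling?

7.6 kHz

40 kHz mod fs = 7.6 kHz.
7.6 kHz ≤ fs/2 = 16.2 kHz, appears at 7.6 kHz.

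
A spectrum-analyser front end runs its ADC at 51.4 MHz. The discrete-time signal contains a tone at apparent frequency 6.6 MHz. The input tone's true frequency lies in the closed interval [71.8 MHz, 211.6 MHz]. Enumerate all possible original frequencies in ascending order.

Frequencies that alias to 6.6 MHz are k·fs ± 6.6 MHz for integer k ≥ 0.
k=0: 6.6 MHz.
k=1: 44.8 MHz, 58 MHz.
k=2: 96.2 MHz, 109.4 MHz.
k=3: 147.6 MHz, 160.8 MHz.
k=4: 199 MHz, 212.2 MHz.
k=5: 250.4 MHz, 263.6 MHz.
Within [71.8 MHz, 211.6 MHz]: 96.2 MHz, 109.4 MHz, 147.6 MHz, 160.8 MHz, 199 MHz.

96.2 MHz, 109.4 MHz, 147.6 MHz, 160.8 MHz, 199 MHz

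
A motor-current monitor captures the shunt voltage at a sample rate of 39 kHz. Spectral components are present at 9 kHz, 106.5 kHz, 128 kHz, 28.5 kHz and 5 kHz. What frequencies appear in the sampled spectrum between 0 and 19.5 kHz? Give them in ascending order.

fs/2 = 19.5 kHz.
9 kHz ≤ fs/2 = 19.5 kHz, passes unchanged.
106.5 kHz mod fs = 28.5 kHz.
28.5 kHz > fs/2 = 19.5 kHz, folds to fs − 28.5 kHz = 10.5 kHz.
128 kHz mod fs = 11 kHz.
11 kHz ≤ fs/2 = 19.5 kHz, appears at 11 kHz.
28.5 kHz > fs/2 = 19.5 kHz, folds to fs − 28.5 kHz = 10.5 kHz.
5 kHz ≤ fs/2 = 19.5 kHz, passes unchanged.
Distinct values: {5 kHz, 9 kHz, 10.5 kHz, 11 kHz}.

5 kHz, 9 kHz, 10.5 kHz, 11 kHz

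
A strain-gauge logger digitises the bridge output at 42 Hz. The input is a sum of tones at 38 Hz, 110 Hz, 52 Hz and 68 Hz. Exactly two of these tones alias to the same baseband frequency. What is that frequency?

16 Hz

fs/2 = 21 Hz.
38 Hz > fs/2 = 21 Hz, folds to fs − 38 Hz = 4 Hz.
110 Hz mod fs = 26 Hz.
26 Hz > fs/2 = 21 Hz, folds to fs − 26 Hz = 16 Hz.
52 Hz mod fs = 10 Hz.
10 Hz ≤ fs/2 = 21 Hz, appears at 10 Hz.
68 Hz mod fs = 26 Hz.
26 Hz > fs/2 = 21 Hz, folds to fs − 26 Hz = 16 Hz.
68 Hz and 110 Hz both map to 16 Hz.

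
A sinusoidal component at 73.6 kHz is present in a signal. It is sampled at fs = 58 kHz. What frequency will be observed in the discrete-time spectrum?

73.6 kHz mod fs = 15.6 kHz.
15.6 kHz ≤ fs/2 = 29 kHz, appears at 15.6 kHz.

15.6 kHz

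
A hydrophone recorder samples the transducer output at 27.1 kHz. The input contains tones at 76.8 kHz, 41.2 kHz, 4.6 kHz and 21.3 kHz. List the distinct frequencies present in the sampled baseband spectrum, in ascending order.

4.5 kHz, 4.6 kHz, 5.8 kHz, 13 kHz

fs/2 = 13.55 kHz.
76.8 kHz mod fs = 22.6 kHz.
22.6 kHz > fs/2 = 13.55 kHz, folds to fs − 22.6 kHz = 4.5 kHz.
41.2 kHz mod fs = 14.1 kHz.
14.1 kHz > fs/2 = 13.55 kHz, folds to fs − 14.1 kHz = 13 kHz.
4.6 kHz ≤ fs/2 = 13.55 kHz, passes unchanged.
21.3 kHz > fs/2 = 13.55 kHz, folds to fs − 21.3 kHz = 5.8 kHz.
Distinct values: {4.5 kHz, 4.6 kHz, 5.8 kHz, 13 kHz}.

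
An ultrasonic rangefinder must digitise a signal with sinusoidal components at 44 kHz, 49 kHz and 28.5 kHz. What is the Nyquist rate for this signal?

Highest-frequency component: 49 kHz.
Nyquist rate = 2 × 49 kHz = 98 kHz.

98 kHz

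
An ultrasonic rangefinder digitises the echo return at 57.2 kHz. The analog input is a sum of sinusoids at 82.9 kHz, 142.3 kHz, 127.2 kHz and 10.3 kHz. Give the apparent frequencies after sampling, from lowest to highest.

10.3 kHz, 12.8 kHz, 25.7 kHz, 27.9 kHz

fs/2 = 28.6 kHz.
82.9 kHz mod fs = 25.7 kHz.
25.7 kHz ≤ fs/2 = 28.6 kHz, appears at 25.7 kHz.
142.3 kHz mod fs = 27.9 kHz.
27.9 kHz ≤ fs/2 = 28.6 kHz, appears at 27.9 kHz.
127.2 kHz mod fs = 12.8 kHz.
12.8 kHz ≤ fs/2 = 28.6 kHz, appears at 12.8 kHz.
10.3 kHz ≤ fs/2 = 28.6 kHz, passes unchanged.
Distinct values: {10.3 kHz, 12.8 kHz, 25.7 kHz, 27.9 kHz}.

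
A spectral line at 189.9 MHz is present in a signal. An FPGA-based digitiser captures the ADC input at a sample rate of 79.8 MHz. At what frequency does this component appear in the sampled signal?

30.3 MHz

189.9 MHz mod fs = 30.3 MHz.
30.3 MHz ≤ fs/2 = 39.9 MHz, appears at 30.3 MHz.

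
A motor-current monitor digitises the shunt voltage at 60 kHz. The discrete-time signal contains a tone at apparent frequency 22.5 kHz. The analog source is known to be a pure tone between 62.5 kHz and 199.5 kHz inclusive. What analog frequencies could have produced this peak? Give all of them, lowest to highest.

82.5 kHz, 97.5 kHz, 142.5 kHz, 157.5 kHz

Frequencies that alias to 22.5 kHz are k·fs ± 22.5 kHz for integer k ≥ 0.
k=0: 22.5 kHz.
k=1: 37.5 kHz, 82.5 kHz.
k=2: 97.5 kHz, 142.5 kHz.
k=3: 157.5 kHz, 202.5 kHz.
k=4: 217.5 kHz, 262.5 kHz.
Within [62.5 kHz, 199.5 kHz]: 82.5 kHz, 97.5 kHz, 142.5 kHz, 157.5 kHz.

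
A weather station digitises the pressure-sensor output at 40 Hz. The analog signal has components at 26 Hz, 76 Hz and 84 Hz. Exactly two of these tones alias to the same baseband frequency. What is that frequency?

fs/2 = 20 Hz.
26 Hz > fs/2 = 20 Hz, folds to fs − 26 Hz = 14 Hz.
76 Hz mod fs = 36 Hz.
36 Hz > fs/2 = 20 Hz, folds to fs − 36 Hz = 4 Hz.
84 Hz mod fs = 4 Hz.
4 Hz ≤ fs/2 = 20 Hz, appears at 4 Hz.
76 Hz and 84 Hz both map to 4 Hz.

4 Hz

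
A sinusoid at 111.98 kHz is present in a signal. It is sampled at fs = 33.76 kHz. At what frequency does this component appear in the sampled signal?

111.98 kHz mod fs = 10.7 kHz.
10.7 kHz ≤ fs/2 = 16.88 kHz, appears at 10.7 kHz.

10.7 kHz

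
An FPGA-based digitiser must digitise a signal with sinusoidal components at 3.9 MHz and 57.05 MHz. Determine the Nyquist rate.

114.1 MHz

Highest-frequency component: 57.05 MHz.
Nyquist rate = 2 × 57.05 MHz = 114.1 MHz.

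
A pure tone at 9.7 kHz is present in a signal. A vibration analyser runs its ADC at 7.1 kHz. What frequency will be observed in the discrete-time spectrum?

9.7 kHz mod fs = 2.6 kHz.
2.6 kHz ≤ fs/2 = 3.55 kHz, appears at 2.6 kHz.

2.6 kHz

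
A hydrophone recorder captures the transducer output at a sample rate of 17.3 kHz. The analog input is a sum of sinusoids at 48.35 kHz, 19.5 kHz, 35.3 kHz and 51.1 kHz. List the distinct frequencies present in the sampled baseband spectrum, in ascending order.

fs/2 = 8.65 kHz.
48.35 kHz mod fs = 13.75 kHz.
13.75 kHz > fs/2 = 8.65 kHz, folds to fs − 13.75 kHz = 3.55 kHz.
19.5 kHz mod fs = 2.2 kHz.
2.2 kHz ≤ fs/2 = 8.65 kHz, appears at 2.2 kHz.
35.3 kHz mod fs = 0.7 kHz.
0.7 kHz ≤ fs/2 = 8.65 kHz, appears at 0.7 kHz.
51.1 kHz mod fs = 16.5 kHz.
16.5 kHz > fs/2 = 8.65 kHz, folds to fs − 16.5 kHz = 0.8 kHz.
Distinct values: {0.7 kHz, 0.8 kHz, 2.2 kHz, 3.55 kHz}.

0.7 kHz, 0.8 kHz, 2.2 kHz, 3.55 kHz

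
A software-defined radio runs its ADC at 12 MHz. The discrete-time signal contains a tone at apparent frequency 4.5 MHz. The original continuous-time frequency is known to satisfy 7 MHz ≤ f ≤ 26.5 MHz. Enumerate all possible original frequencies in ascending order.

Frequencies that alias to 4.5 MHz are k·fs ± 4.5 MHz for integer k ≥ 0.
k=0: 4.5 MHz.
k=1: 7.5 MHz, 16.5 MHz.
k=2: 19.5 MHz, 28.5 MHz.
k=3: 31.5 MHz, 40.5 MHz.
Within [7 MHz, 26.5 MHz]: 7.5 MHz, 16.5 MHz, 19.5 MHz.

7.5 MHz, 16.5 MHz, 19.5 MHz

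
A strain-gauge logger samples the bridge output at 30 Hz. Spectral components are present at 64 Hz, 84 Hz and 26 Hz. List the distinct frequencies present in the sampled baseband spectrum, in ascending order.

fs/2 = 15 Hz.
64 Hz mod fs = 4 Hz.
4 Hz ≤ fs/2 = 15 Hz, appears at 4 Hz.
84 Hz mod fs = 24 Hz.
24 Hz > fs/2 = 15 Hz, folds to fs − 24 Hz = 6 Hz.
26 Hz > fs/2 = 15 Hz, folds to fs − 26 Hz = 4 Hz.
Distinct values: {4 Hz, 6 Hz}.

4 Hz, 6 Hz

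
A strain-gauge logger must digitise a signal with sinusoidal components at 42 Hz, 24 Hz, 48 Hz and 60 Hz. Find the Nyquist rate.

120 Hz

Highest-frequency component: 60 Hz.
Nyquist rate = 2 × 60 Hz = 120 Hz.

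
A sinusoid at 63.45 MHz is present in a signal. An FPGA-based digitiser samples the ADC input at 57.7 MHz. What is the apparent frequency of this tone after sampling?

63.45 MHz mod fs = 5.75 MHz.
5.75 MHz ≤ fs/2 = 28.85 MHz, appears at 5.75 MHz.

5.75 MHz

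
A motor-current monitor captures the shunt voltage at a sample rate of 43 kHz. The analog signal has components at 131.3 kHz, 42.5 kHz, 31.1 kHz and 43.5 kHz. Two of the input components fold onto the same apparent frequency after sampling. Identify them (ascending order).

42.5 kHz, 43.5 kHz

fs/2 = 21.5 kHz.
131.3 kHz mod fs = 2.3 kHz.
2.3 kHz ≤ fs/2 = 21.5 kHz, appears at 2.3 kHz.
42.5 kHz > fs/2 = 21.5 kHz, folds to fs − 42.5 kHz = 0.5 kHz.
31.1 kHz > fs/2 = 21.5 kHz, folds to fs − 31.1 kHz = 11.9 kHz.
43.5 kHz mod fs = 0.5 kHz.
0.5 kHz ≤ fs/2 = 21.5 kHz, appears at 0.5 kHz.
42.5 kHz and 43.5 kHz both map to 0.5 kHz.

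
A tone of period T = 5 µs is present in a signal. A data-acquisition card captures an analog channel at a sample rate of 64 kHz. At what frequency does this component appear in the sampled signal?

8 kHz

T = 5 µs → f = 1/T = 200 kHz.
200 kHz mod fs = 8 kHz.
8 kHz ≤ fs/2 = 32 kHz, appears at 8 kHz.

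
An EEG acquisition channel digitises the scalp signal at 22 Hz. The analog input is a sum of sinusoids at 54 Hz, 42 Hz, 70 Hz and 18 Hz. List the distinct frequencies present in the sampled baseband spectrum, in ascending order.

fs/2 = 11 Hz.
54 Hz mod fs = 10 Hz.
10 Hz ≤ fs/2 = 11 Hz, appears at 10 Hz.
42 Hz mod fs = 20 Hz.
20 Hz > fs/2 = 11 Hz, folds to fs − 20 Hz = 2 Hz.
70 Hz mod fs = 4 Hz.
4 Hz ≤ fs/2 = 11 Hz, appears at 4 Hz.
18 Hz > fs/2 = 11 Hz, folds to fs − 18 Hz = 4 Hz.
Distinct values: {2 Hz, 4 Hz, 10 Hz}.

2 Hz, 4 Hz, 10 Hz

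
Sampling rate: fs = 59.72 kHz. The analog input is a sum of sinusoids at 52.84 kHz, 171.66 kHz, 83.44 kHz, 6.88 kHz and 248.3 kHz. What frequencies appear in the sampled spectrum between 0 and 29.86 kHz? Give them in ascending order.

6.88 kHz, 7.5 kHz, 9.42 kHz, 23.72 kHz

fs/2 = 29.86 kHz.
52.84 kHz > fs/2 = 29.86 kHz, folds to fs − 52.84 kHz = 6.88 kHz.
171.66 kHz mod fs = 52.22 kHz.
52.22 kHz > fs/2 = 29.86 kHz, folds to fs − 52.22 kHz = 7.5 kHz.
83.44 kHz mod fs = 23.72 kHz.
23.72 kHz ≤ fs/2 = 29.86 kHz, appears at 23.72 kHz.
6.88 kHz ≤ fs/2 = 29.86 kHz, passes unchanged.
248.3 kHz mod fs = 9.42 kHz.
9.42 kHz ≤ fs/2 = 29.86 kHz, appears at 9.42 kHz.
Distinct values: {6.88 kHz, 7.5 kHz, 9.42 kHz, 23.72 kHz}.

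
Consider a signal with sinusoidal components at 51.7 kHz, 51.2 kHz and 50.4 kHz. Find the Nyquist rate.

103.4 kHz

Highest-frequency component: 51.7 kHz.
Nyquist rate = 2 × 51.7 kHz = 103.4 kHz.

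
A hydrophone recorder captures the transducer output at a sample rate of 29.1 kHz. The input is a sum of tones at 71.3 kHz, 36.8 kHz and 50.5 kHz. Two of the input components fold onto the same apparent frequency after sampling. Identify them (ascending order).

36.8 kHz, 50.5 kHz

fs/2 = 14.55 kHz.
71.3 kHz mod fs = 13.1 kHz.
13.1 kHz ≤ fs/2 = 14.55 kHz, appears at 13.1 kHz.
36.8 kHz mod fs = 7.7 kHz.
7.7 kHz ≤ fs/2 = 14.55 kHz, appears at 7.7 kHz.
50.5 kHz mod fs = 21.4 kHz.
21.4 kHz > fs/2 = 14.55 kHz, folds to fs − 21.4 kHz = 7.7 kHz.
36.8 kHz and 50.5 kHz both map to 7.7 kHz.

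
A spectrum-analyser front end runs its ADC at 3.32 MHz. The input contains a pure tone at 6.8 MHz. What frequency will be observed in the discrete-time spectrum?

6.8 MHz mod fs = 0.16 MHz.
0.16 MHz ≤ fs/2 = 1.66 MHz, appears at 0.16 MHz.

0.16 MHz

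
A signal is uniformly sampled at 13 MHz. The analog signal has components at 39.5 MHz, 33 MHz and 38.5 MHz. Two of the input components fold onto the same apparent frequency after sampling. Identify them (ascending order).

38.5 MHz, 39.5 MHz

fs/2 = 6.5 MHz.
39.5 MHz mod fs = 0.5 MHz.
0.5 MHz ≤ fs/2 = 6.5 MHz, appears at 0.5 MHz.
33 MHz mod fs = 7 MHz.
7 MHz > fs/2 = 6.5 MHz, folds to fs − 7 MHz = 6 MHz.
38.5 MHz mod fs = 12.5 MHz.
12.5 MHz > fs/2 = 6.5 MHz, folds to fs − 12.5 MHz = 0.5 MHz.
38.5 MHz and 39.5 MHz both map to 0.5 MHz.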